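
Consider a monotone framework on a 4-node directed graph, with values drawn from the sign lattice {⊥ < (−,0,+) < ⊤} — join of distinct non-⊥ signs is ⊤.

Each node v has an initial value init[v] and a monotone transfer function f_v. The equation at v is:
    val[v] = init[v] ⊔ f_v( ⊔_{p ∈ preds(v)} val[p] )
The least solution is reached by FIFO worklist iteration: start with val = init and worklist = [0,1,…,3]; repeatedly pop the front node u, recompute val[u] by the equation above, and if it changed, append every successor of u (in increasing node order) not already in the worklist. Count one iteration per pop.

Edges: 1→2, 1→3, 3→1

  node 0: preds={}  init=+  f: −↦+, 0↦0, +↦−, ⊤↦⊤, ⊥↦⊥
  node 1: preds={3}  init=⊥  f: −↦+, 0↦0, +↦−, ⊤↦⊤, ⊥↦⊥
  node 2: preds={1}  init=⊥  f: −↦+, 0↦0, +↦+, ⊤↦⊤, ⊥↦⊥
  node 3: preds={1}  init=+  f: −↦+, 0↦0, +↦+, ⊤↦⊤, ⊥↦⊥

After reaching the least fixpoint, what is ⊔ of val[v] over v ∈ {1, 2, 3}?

Trace (4 dequeues):
  [1] u=0 | in ⊥ | out + | ==
  [2] u=1 | in + | out − | prev ⊥ | push {}
  [3] u=2 | in − | out + | prev ⊥ | push {}
  [4] u=3 | in − | out + | ==

Converged values:
  [0] +
  [1] −
  [2] +
  [3] +

⊤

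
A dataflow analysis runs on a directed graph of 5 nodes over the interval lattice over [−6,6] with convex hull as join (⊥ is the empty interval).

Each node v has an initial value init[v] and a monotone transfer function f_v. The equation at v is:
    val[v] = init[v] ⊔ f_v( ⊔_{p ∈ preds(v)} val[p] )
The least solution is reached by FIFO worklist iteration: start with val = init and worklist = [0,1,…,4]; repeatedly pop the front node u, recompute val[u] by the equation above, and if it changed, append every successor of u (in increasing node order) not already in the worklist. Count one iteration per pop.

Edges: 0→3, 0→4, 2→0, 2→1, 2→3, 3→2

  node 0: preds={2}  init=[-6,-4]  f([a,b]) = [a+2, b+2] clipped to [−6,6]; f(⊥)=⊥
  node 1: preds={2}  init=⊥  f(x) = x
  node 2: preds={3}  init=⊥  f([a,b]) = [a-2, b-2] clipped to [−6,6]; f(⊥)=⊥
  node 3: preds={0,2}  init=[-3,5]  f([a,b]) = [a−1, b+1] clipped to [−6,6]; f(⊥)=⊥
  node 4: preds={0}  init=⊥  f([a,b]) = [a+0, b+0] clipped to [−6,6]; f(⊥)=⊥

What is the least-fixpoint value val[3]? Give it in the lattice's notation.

[-6,6]

Trace (17 dequeues):
  [1] u=0 | in ⊥ | out [-6,-4] | ==
  [2] u=1 | in ⊥ | out ⊥ | ==
  [3] u=2 | in [-3,5] | out [-5,3] | prev ⊥ | push {0,1}
  [4] u=3 | in [-6,3] | out [-6,5] | prev [-3,5] | push {2}
  [5] u=4 | in [-6,-4] | out [-6,-4] | prev ⊥ | push {}
  [6] u=0 | in [-5,3] | out [-6,5] | prev [-6,-4] | push {3,4}
  [7] u=1 | in [-5,3] | out [-5,3] | prev ⊥ | push {}
  [8] u=2 | in [-6,5] | out [-6,3] | prev [-5,3] | push {0,1}
  [9] u=3 | in [-6,5] | out [-6,6] | prev [-6,5] | push {2}
  [10] u=4 | in [-6,5] | out [-6,5] | prev [-6,-4] | push {}
  [11] u=0 | in [-6,3] | out [-6,5] | ==
  [12] u=1 | in [-6,3] | out [-6,3] | prev [-5,3] | push {}
  [13] u=2 | in [-6,6] | out [-6,4] | prev [-6,3] | push {0,1,3}
  [14] u=0 | in [-6,4] | out [-6,6] | prev [-6,5] | push {4}
  [15] u=1 | in [-6,4] | out [-6,4] | prev [-6,3] | push {}
  [16] u=3 | in [-6,6] | out [-6,6] | ==
  [17] u=4 | in [-6,6] | out [-6,6] | prev [-6,5] | push {}

Converged values:
  [0] [-6,6]
  [1] [-6,4]
  [2] [-6,4]
  [3] [-6,6]
  [4] [-6,6]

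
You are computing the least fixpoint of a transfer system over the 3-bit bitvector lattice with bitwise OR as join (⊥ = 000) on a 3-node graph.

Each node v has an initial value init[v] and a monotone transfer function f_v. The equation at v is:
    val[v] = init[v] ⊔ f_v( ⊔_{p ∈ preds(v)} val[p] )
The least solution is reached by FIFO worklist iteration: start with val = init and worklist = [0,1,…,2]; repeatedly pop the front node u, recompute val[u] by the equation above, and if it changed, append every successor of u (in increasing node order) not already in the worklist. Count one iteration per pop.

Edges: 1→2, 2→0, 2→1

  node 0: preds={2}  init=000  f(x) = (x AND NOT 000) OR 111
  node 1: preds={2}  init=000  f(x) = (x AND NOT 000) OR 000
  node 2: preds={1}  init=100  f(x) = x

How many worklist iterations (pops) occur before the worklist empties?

Iteration log — 3 steps:
  step 1. node 0  ⊔preds=100  new=111  old=000  +wl: 
  step 2. node 1  ⊔preds=100  new=100  old=000  +wl: 
  step 3. node 2  ⊔preds=100  new=100  stable

Least fixpoint reached:
  node 0: 111
  node 1: 100
  node 2: 100

3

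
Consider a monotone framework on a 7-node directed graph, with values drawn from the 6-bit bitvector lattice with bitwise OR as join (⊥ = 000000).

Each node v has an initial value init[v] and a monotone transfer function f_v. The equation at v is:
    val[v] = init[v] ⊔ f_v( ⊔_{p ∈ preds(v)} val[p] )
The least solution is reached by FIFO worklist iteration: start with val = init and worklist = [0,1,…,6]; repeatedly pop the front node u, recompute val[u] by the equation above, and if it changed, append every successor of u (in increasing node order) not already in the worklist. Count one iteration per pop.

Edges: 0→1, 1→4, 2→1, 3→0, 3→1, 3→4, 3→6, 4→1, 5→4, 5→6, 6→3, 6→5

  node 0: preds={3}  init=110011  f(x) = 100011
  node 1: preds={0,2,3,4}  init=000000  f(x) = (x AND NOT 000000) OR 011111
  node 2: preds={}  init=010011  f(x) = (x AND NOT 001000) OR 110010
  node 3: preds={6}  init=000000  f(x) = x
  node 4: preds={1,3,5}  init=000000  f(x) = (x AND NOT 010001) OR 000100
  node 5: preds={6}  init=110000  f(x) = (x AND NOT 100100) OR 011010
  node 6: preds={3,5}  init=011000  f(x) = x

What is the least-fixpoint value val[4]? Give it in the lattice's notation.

Iteration log — 16 steps:
  step 1. node 0  ⊔preds=000000  new=110011  stable
  step 2. node 1  ⊔preds=110011  new=111111  old=000000  +wl: 
  step 3. node 2  ⊔preds=000000  new=110011  old=010011  +wl: 1
  step 4. node 3  ⊔preds=011000  new=011000  old=000000  +wl: 0
  step 5. node 4  ⊔preds=111111  new=101110  old=000000  +wl: 
  step 6. node 5  ⊔preds=011000  new=111010  old=110000  +wl: 4
  step 7. node 6  ⊔preds=111010  new=111010  old=011000  +wl: 3,5
  step 8. node 1  ⊔preds=111111  new=111111  stable
  step 9. node 0  ⊔preds=011000  new=110011  stable
  step 10. node 4  ⊔preds=111111  new=101110  stable
  step 11. node 3  ⊔preds=111010  new=111010  old=011000  +wl: 0,1,4,6
  step 12. node 5  ⊔preds=111010  new=111010  stable
  step 13. node 0  ⊔preds=111010  new=110011  stable
  step 14. node 1  ⊔preds=111111  new=111111  stable
  step 15. node 4  ⊔preds=111111  new=101110  stable
  step 16. node 6  ⊔preds=111010  new=111010  stable

Least fixpoint reached:
  node 0: 110011
  node 1: 111111
  node 2: 110011
  node 3: 111010
  node 4: 101110
  node 5: 111010
  node 6: 111010

101110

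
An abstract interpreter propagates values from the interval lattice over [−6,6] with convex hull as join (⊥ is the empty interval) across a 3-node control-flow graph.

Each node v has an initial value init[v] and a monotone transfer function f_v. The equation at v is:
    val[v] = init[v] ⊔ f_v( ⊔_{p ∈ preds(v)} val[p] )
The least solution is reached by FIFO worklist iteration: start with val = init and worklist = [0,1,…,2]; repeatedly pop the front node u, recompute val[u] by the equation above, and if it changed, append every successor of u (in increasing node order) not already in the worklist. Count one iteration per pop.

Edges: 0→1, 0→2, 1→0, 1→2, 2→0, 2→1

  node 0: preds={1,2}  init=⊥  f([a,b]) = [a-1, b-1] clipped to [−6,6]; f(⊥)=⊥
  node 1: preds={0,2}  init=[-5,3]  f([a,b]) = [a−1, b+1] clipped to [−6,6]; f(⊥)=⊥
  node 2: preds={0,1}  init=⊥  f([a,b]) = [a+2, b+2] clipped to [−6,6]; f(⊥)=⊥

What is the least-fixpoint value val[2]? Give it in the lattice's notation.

[-4,6]

Trace (9 dequeues):
  [1] u=0 | in [-5,3] | out [-6,2] | prev ⊥ | push {}
  [2] u=1 | in [-6,2] | out [-6,3] | prev [-5,3] | push {0}
  [3] u=2 | in [-6,3] | out [-4,5] | prev ⊥ | push {1}
  [4] u=0 | in [-6,5] | out [-6,4] | prev [-6,2] | push {2}
  [5] u=1 | in [-6,5] | out [-6,6] | prev [-6,3] | push {0}
  [6] u=2 | in [-6,6] | out [-4,6] | prev [-4,5] | push {1}
  [7] u=0 | in [-6,6] | out [-6,5] | prev [-6,4] | push {2}
  [8] u=1 | in [-6,6] | out [-6,6] | ==
  [9] u=2 | in [-6,6] | out [-4,6] | ==

Converged values:
  [0] [-6,5]
  [1] [-6,6]
  [2] [-4,6]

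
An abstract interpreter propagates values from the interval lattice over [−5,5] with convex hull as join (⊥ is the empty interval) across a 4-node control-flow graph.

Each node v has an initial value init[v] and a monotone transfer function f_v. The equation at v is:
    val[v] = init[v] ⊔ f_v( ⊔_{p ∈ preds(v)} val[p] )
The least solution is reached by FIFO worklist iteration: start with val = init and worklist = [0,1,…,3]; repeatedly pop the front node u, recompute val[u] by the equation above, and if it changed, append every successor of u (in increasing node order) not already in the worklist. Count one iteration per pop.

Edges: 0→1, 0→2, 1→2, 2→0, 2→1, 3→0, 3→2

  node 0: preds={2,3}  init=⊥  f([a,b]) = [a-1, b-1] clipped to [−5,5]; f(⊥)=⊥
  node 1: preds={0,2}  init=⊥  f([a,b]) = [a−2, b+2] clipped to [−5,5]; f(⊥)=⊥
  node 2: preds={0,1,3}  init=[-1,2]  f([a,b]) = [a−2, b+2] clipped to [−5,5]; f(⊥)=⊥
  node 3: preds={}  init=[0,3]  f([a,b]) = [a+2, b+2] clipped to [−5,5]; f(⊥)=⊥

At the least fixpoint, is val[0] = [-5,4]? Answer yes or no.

Worklist (7 pops):
  #1 pop 0: in=[-1,3] → [-2,2] (was ⊥); enqueue []
  #2 pop 1: in=[-2,2] → [-4,4] (was ⊥); enqueue []
  #3 pop 2: in=[-4,4] → [-5,5] (was [-1,2]); enqueue [0,1]
  #4 pop 3: in=⊥ → [0,3] (no change)
  #5 pop 0: in=[-5,5] → [-5,4] (was [-2,2]); enqueue [2]
  #6 pop 1: in=[-5,5] → [-5,5] (was [-4,4]); enqueue []
  #7 pop 2: in=[-5,5] → [-5,5] (no change)

Fixpoint:
  val[0] = [-5,4]
  val[1] = [-5,5]
  val[2] = [-5,5]
  val[3] = [0,3]

yes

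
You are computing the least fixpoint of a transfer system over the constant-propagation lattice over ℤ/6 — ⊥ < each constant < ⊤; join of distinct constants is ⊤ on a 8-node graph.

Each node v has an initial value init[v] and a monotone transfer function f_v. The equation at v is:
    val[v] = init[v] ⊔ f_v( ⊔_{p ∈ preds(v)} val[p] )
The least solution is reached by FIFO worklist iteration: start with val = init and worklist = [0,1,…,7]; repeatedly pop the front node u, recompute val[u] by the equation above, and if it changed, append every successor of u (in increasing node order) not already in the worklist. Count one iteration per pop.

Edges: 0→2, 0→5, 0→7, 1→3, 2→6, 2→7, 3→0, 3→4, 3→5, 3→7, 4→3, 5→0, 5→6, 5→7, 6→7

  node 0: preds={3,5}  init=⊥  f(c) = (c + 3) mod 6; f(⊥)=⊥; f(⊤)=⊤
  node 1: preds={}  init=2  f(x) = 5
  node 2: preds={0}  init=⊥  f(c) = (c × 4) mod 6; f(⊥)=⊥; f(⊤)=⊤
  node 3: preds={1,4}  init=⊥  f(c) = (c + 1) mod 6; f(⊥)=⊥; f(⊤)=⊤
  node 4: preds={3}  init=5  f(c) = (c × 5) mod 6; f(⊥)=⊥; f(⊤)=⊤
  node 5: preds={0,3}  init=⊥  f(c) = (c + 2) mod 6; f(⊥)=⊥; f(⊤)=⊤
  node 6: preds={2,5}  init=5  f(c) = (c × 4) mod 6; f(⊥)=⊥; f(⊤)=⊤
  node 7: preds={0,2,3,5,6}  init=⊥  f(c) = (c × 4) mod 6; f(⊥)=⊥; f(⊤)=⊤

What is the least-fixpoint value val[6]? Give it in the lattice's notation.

⊤

Iteration log — 14 steps:
  step 1. node 0  ⊔preds=⊥  new=⊥  stable
  step 2. node 1  ⊔preds=⊥  new=⊤  old=2  +wl: 
  step 3. node 2  ⊔preds=⊥  new=⊥  stable
  step 4. node 3  ⊔preds=⊤  new=⊤  old=⊥  +wl: 0
  step 5. node 4  ⊔preds=⊤  new=⊤  old=5  +wl: 3
  step 6. node 5  ⊔preds=⊤  new=⊤  old=⊥  +wl: 
  step 7. node 6  ⊔preds=⊤  new=⊤  old=5  +wl: 
  step 8. node 7  ⊔preds=⊤  new=⊤  old=⊥  +wl: 
  step 9. node 0  ⊔preds=⊤  new=⊤  old=⊥  +wl: 2,5,7
  step 10. node 3  ⊔preds=⊤  new=⊤  stable
  step 11. node 2  ⊔preds=⊤  new=⊤  old=⊥  +wl: 6
  step 12. node 5  ⊔preds=⊤  new=⊤  stable
  step 13. node 7  ⊔preds=⊤  new=⊤  stable
  step 14. node 6  ⊔preds=⊤  new=⊤  stable

Least fixpoint reached:
  node 0: ⊤
  node 1: ⊤
  node 2: ⊤
  node 3: ⊤
  node 4: ⊤
  node 5: ⊤
  node 6: ⊤
  node 7: ⊤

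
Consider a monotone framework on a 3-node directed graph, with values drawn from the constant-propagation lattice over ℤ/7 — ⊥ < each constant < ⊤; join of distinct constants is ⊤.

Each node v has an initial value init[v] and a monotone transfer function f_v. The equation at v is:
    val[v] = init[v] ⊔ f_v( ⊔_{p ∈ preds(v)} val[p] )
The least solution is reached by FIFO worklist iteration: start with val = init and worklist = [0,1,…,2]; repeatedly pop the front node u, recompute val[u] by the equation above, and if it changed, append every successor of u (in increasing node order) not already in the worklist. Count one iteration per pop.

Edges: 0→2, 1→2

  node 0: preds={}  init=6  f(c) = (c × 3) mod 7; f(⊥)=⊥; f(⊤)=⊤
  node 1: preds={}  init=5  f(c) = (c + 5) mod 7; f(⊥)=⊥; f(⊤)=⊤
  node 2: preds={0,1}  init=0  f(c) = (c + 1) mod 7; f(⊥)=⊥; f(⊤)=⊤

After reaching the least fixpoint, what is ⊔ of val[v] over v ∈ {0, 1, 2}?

Iteration log — 3 steps:
  step 1. node 0  ⊔preds=⊥  new=6  stable
  step 2. node 1  ⊔preds=⊥  new=5  stable
  step 3. node 2  ⊔preds=⊤  new=⊤  old=0  +wl: 

Least fixpoint reached:
  node 0: 6
  node 1: 5
  node 2: ⊤

⊤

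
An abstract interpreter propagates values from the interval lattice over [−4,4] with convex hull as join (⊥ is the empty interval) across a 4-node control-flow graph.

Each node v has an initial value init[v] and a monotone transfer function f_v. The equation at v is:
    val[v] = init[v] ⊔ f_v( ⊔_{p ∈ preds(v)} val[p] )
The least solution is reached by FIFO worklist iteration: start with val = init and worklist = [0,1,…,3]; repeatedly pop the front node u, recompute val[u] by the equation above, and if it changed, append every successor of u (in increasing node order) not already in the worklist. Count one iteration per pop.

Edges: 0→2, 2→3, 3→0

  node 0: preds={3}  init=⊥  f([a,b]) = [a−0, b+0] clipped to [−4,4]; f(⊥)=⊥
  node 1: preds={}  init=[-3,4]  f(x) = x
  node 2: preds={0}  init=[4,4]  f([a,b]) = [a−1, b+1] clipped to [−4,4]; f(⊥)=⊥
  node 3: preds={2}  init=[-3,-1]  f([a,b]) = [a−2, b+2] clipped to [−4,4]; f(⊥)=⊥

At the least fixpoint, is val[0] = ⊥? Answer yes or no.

no

Iteration log — 6 steps:
  step 1. node 0  ⊔preds=[-3,-1]  new=[-3,-1]  old=⊥  +wl: 
  step 2. node 1  ⊔preds=⊥  new=[-3,4]  stable
  step 3. node 2  ⊔preds=[-3,-1]  new=[-4,4]  old=[4,4]  +wl: 
  step 4. node 3  ⊔preds=[-4,4]  new=[-4,4]  old=[-3,-1]  +wl: 0
  step 5. node 0  ⊔preds=[-4,4]  new=[-4,4]  old=[-3,-1]  +wl: 2
  step 6. node 2  ⊔preds=[-4,4]  new=[-4,4]  stable

Least fixpoint reached:
  node 0: [-4,4]
  node 1: [-3,4]
  node 2: [-4,4]
  node 3: [-4,4]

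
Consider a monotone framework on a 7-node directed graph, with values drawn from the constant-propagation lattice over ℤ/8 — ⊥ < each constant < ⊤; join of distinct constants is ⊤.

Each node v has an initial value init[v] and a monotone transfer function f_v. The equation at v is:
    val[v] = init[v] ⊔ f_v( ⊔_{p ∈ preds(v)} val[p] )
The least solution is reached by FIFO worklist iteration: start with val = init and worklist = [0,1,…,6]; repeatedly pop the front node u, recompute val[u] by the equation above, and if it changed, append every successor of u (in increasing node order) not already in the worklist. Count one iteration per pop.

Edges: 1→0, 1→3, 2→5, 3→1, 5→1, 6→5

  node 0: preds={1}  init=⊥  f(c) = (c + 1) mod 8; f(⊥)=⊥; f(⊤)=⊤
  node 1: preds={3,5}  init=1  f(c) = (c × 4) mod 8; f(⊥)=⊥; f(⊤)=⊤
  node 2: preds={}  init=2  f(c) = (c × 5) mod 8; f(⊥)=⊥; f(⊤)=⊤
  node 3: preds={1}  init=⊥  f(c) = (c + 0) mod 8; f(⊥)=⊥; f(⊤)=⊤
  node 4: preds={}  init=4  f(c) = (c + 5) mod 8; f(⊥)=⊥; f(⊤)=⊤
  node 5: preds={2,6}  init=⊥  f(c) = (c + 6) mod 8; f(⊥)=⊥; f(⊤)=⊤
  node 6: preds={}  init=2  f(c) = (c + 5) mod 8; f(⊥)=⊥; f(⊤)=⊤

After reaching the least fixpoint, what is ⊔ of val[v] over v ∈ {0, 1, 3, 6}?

⊤

Iteration log — 11 steps:
  step 1. node 0  ⊔preds=1  new=2  old=⊥  +wl: 
  step 2. node 1  ⊔preds=⊥  new=1  stable
  step 3. node 2  ⊔preds=⊥  new=2  stable
  step 4. node 3  ⊔preds=1  new=1  old=⊥  +wl: 1
  step 5. node 4  ⊔preds=⊥  new=4  stable
  step 6. node 5  ⊔preds=2  new=0  old=⊥  +wl: 
  step 7. node 6  ⊔preds=⊥  new=2  stable
  step 8. node 1  ⊔preds=⊤  new=⊤  old=1  +wl: 0,3
  step 9. node 0  ⊔preds=⊤  new=⊤  old=2  +wl: 
  step 10. node 3  ⊔preds=⊤  new=⊤  old=1  +wl: 1
  step 11. node 1  ⊔preds=⊤  new=⊤  stable

Least fixpoint reached:
  node 0: ⊤
  node 1: ⊤
  node 2: 2
  node 3: ⊤
  node 4: 4
  node 5: 0
  node 6: 2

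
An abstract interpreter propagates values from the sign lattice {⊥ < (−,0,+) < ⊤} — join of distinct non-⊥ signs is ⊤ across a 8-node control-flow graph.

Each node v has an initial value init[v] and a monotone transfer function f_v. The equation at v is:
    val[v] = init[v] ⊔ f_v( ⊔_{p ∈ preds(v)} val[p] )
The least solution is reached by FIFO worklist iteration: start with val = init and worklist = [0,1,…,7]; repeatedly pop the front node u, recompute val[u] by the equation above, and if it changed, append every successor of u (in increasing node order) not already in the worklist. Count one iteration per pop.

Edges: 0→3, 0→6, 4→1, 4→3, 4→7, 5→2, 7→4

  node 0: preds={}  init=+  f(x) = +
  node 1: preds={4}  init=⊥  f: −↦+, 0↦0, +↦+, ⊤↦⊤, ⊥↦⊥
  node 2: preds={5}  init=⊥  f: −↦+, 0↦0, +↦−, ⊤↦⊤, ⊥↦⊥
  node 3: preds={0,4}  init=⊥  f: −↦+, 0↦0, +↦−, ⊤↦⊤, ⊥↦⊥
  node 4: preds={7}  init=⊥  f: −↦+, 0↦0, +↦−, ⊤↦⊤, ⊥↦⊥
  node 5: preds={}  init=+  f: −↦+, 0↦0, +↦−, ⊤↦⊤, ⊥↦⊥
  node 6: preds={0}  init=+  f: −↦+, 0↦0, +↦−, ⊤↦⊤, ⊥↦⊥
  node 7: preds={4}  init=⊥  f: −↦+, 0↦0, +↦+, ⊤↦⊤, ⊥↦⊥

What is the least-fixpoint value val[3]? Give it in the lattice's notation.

−

Trace (8 dequeues):
  [1] u=0 | in ⊥ | out + | ==
  [2] u=1 | in ⊥ | out ⊥ | ==
  [3] u=2 | in + | out − | prev ⊥ | push {}
  [4] u=3 | in + | out − | prev ⊥ | push {}
  [5] u=4 | in ⊥ | out ⊥ | ==
  [6] u=5 | in ⊥ | out + | ==
  [7] u=6 | in + | out ⊤ | prev + | push {}
  [8] u=7 | in ⊥ | out ⊥ | ==

Converged values:
  [0] +
  [1] ⊥
  [2] −
  [3] −
  [4] ⊥
  [5] +
  [6] ⊤
  [7] ⊥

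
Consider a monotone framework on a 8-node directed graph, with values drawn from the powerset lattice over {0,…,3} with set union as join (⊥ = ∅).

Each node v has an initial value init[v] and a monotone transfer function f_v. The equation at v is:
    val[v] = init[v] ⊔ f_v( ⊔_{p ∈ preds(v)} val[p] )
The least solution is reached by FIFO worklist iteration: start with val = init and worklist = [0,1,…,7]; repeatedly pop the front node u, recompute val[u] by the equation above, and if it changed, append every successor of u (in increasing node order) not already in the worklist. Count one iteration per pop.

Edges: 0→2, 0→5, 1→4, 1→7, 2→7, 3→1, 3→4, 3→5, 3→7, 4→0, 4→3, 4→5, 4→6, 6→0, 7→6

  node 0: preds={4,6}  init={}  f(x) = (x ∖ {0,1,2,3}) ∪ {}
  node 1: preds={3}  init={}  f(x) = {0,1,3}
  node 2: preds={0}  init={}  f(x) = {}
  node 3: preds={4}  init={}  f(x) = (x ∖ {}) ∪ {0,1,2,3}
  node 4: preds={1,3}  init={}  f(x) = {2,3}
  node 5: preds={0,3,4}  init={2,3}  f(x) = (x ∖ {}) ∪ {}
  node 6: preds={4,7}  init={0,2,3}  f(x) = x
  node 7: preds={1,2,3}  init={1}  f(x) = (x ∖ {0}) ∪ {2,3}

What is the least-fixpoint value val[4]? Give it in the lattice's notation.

{2,3}

Iteration log — 12 steps:
  step 1. node 0  ⊔preds={0,2,3}  new={}  stable
  step 2. node 1  ⊔preds={}  new={0,1,3}  old={}  +wl: 
  step 3. node 2  ⊔preds={}  new={}  stable
  step 4. node 3  ⊔preds={}  new={0,1,2,3}  old={}  +wl: 1
  step 5. node 4  ⊔preds={0,1,2,3}  new={2,3}  old={}  +wl: 0,3
  step 6. node 5  ⊔preds={0,1,2,3}  new={0,1,2,3}  old={2,3}  +wl: 
  step 7. node 6  ⊔preds={1,2,3}  new={0,1,2,3}  old={0,2,3}  +wl: 
  step 8. node 7  ⊔preds={0,1,2,3}  new={1,2,3}  old={1}  +wl: 6
  step 9. node 1  ⊔preds={0,1,2,3}  new={0,1,3}  stable
  step 10. node 0  ⊔preds={0,1,2,3}  new={}  stable
  step 11. node 3  ⊔preds={2,3}  new={0,1,2,3}  stable
  step 12. node 6  ⊔preds={1,2,3}  new={0,1,2,3}  stable

Least fixpoint reached:
  node 0: {}
  node 1: {0,1,3}
  node 2: {}
  node 3: {0,1,2,3}
  node 4: {2,3}
  node 5: {0,1,2,3}
  node 6: {0,1,2,3}
  node 7: {1,2,3}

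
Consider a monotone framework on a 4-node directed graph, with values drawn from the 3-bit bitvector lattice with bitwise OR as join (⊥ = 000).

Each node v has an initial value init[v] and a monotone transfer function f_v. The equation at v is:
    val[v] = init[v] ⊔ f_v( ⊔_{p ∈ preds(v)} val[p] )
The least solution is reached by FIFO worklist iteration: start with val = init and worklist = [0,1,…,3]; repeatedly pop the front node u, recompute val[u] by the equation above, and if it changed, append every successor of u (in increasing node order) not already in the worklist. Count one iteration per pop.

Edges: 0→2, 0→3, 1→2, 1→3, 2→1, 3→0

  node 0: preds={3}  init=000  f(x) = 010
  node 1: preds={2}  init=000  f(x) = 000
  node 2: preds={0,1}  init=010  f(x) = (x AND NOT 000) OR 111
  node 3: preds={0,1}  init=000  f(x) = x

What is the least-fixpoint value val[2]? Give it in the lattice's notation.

111

Trace (6 dequeues):
  [1] u=0 | in 000 | out 010 | prev 000 | push {}
  [2] u=1 | in 010 | out 000 | ==
  [3] u=2 | in 010 | out 111 | prev 010 | push {1}
  [4] u=3 | in 010 | out 010 | prev 000 | push {0}
  [5] u=1 | in 111 | out 000 | ==
  [6] u=0 | in 010 | out 010 | ==

Converged values:
  [0] 010
  [1] 000
  [2] 111
  [3] 010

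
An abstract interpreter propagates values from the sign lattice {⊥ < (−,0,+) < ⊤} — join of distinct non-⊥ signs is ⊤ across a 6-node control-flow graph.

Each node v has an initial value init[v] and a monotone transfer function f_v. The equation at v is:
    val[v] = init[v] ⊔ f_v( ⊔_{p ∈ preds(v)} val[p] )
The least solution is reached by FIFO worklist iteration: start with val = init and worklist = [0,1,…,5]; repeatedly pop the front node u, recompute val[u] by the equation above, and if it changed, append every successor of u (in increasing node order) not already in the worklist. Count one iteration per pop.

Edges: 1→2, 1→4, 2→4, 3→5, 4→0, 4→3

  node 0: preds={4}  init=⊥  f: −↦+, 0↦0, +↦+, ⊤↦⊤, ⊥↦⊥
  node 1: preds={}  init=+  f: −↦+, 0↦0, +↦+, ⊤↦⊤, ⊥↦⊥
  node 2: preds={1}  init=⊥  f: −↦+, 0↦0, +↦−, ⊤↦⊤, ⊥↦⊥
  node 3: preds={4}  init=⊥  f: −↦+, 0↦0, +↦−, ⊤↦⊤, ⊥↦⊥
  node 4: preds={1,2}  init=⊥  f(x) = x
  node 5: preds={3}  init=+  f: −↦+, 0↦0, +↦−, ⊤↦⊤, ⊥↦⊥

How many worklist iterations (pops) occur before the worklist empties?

9

Trace (9 dequeues):
  [1] u=0 | in ⊥ | out ⊥ | ==
  [2] u=1 | in ⊥ | out + | ==
  [3] u=2 | in + | out − | prev ⊥ | push {}
  [4] u=3 | in ⊥ | out ⊥ | ==
  [5] u=4 | in ⊤ | out ⊤ | prev ⊥ | push {0,3}
  [6] u=5 | in ⊥ | out + | ==
  [7] u=0 | in ⊤ | out ⊤ | prev ⊥ | push {}
  [8] u=3 | in ⊤ | out ⊤ | prev ⊥ | push {5}
  [9] u=5 | in ⊤ | out ⊤ | prev + | push {}

Converged values:
  [0] ⊤
  [1] +
  [2] −
  [3] ⊤
  [4] ⊤
  [5] ⊤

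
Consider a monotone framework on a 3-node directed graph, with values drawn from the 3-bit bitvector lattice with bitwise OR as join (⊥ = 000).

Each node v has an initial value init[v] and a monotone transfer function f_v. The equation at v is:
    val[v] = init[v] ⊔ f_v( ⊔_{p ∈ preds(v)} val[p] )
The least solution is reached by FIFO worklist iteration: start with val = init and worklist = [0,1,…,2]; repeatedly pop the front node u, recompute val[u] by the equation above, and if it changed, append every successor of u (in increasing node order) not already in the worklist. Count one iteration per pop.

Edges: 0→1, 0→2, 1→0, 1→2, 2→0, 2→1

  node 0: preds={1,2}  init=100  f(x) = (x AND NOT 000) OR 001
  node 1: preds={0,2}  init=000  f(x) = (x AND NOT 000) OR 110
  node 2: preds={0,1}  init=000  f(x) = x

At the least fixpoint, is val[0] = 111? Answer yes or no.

Trace (6 dequeues):
  [1] u=0 | in 000 | out 101 | prev 100 | push {}
  [2] u=1 | in 101 | out 111 | prev 000 | push {0}
  [3] u=2 | in 111 | out 111 | prev 000 | push {1}
  [4] u=0 | in 111 | out 111 | prev 101 | push {2}
  [5] u=1 | in 111 | out 111 | ==
  [6] u=2 | in 111 | out 111 | ==

Converged values:
  [0] 111
  [1] 111
  [2] 111

yes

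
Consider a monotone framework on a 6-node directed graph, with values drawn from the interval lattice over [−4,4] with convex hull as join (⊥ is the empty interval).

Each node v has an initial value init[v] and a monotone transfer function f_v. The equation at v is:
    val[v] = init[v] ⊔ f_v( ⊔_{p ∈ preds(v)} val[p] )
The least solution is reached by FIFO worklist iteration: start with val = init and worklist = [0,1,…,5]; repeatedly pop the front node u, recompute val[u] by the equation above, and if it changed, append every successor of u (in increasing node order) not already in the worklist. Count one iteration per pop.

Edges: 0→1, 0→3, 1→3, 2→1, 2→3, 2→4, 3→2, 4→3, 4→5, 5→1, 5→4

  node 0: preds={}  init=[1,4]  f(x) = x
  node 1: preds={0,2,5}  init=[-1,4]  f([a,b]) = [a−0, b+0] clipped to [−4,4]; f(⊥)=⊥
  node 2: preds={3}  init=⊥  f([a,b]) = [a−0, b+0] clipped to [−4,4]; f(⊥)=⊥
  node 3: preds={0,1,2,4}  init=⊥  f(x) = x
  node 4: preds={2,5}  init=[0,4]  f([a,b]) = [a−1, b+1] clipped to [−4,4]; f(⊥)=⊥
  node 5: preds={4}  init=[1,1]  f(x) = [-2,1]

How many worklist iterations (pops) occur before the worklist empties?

Worklist (21 pops):
  #1 pop 0: in=⊥ → [1,4] (no change)
  #2 pop 1: in=[1,4] → [-1,4] (no change)
  #3 pop 2: in=⊥ → ⊥ (no change)
  #4 pop 3: in=[-1,4] → [-1,4] (was ⊥); enqueue [2]
  #5 pop 4: in=[1,1] → [0,4] (no change)
  #6 pop 5: in=[0,4] → [-2,1] (was [1,1]); enqueue [1,4]
  #7 pop 2: in=[-1,4] → [-1,4] (was ⊥); enqueue [3]
  #8 pop 1: in=[-2,4] → [-2,4] (was [-1,4]); enqueue []
  #9 pop 4: in=[-2,4] → [-3,4] (was [0,4]); enqueue [5]
  #10 pop 3: in=[-3,4] → [-3,4] (was [-1,4]); enqueue [2]
  #11 pop 5: in=[-3,4] → [-2,1] (no change)
  #12 pop 2: in=[-3,4] → [-3,4] (was [-1,4]); enqueue [1,3,4]
  #13 pop 1: in=[-3,4] → [-3,4] (was [-2,4]); enqueue []
  #14 pop 3: in=[-3,4] → [-3,4] (no change)
  #15 pop 4: in=[-3,4] → [-4,4] (was [-3,4]); enqueue [3,5]
  #16 pop 3: in=[-4,4] → [-4,4] (was [-3,4]); enqueue [2]
  #17 pop 5: in=[-4,4] → [-2,1] (no change)
  #18 pop 2: in=[-4,4] → [-4,4] (was [-3,4]); enqueue [1,3,4]
  #19 pop 1: in=[-4,4] → [-4,4] (was [-3,4]); enqueue []
  #20 pop 3: in=[-4,4] → [-4,4] (no change)
  #21 pop 4: in=[-4,4] → [-4,4] (no change)

Fixpoint:
  val[0] = [1,4]
  val[1] = [-4,4]
  val[2] = [-4,4]
  val[3] = [-4,4]
  val[4] = [-4,4]
  val[5] = [-2,1]

21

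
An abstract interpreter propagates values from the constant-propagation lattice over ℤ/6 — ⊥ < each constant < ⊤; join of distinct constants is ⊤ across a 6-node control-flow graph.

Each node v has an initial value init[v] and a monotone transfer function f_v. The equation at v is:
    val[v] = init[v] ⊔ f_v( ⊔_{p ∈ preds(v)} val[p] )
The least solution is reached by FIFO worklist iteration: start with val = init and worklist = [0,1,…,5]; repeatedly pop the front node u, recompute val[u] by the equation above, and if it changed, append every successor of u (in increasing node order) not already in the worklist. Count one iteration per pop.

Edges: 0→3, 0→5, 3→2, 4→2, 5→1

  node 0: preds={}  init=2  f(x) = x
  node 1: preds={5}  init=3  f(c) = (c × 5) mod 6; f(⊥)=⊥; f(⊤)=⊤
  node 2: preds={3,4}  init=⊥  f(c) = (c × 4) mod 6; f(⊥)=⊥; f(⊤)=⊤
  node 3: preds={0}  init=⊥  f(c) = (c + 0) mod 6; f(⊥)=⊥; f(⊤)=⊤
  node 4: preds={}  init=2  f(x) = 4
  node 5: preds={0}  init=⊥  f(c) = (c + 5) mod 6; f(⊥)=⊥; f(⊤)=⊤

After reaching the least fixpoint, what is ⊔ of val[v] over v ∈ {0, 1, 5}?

Worklist (8 pops):
  #1 pop 0: in=⊥ → 2 (no change)
  #2 pop 1: in=⊥ → 3 (no change)
  #3 pop 2: in=2 → 2 (was ⊥); enqueue []
  #4 pop 3: in=2 → 2 (was ⊥); enqueue [2]
  #5 pop 4: in=⊥ → ⊤ (was 2); enqueue []
  #6 pop 5: in=2 → 1 (was ⊥); enqueue [1]
  #7 pop 2: in=⊤ → ⊤ (was 2); enqueue []
  #8 pop 1: in=1 → ⊤ (was 3); enqueue []

Fixpoint:
  val[0] = 2
  val[1] = ⊤
  val[2] = ⊤
  val[3] = 2
  val[4] = ⊤
  val[5] = 1

⊤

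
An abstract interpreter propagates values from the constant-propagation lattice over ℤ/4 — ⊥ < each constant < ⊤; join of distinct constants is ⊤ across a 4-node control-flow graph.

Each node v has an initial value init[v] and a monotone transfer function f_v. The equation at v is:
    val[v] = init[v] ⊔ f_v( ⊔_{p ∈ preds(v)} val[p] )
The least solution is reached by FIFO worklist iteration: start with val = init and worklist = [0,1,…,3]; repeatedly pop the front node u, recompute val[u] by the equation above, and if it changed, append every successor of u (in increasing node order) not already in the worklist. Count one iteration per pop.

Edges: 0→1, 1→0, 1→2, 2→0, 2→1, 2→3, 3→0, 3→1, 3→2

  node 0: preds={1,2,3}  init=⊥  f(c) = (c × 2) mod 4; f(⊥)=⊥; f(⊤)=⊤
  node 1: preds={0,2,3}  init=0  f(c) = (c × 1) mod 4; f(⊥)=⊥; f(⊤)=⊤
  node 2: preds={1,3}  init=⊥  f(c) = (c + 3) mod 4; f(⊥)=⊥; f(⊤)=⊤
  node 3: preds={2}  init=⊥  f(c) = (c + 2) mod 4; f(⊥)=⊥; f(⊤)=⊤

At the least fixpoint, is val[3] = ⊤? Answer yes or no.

yes

Worklist (13 pops):
  #1 pop 0: in=0 → 0 (was ⊥); enqueue []
  #2 pop 1: in=0 → 0 (no change)
  #3 pop 2: in=0 → 3 (was ⊥); enqueue [0,1]
  #4 pop 3: in=3 → 1 (was ⊥); enqueue [2]
  #5 pop 0: in=⊤ → ⊤ (was 0); enqueue []
  #6 pop 1: in=⊤ → ⊤ (was 0); enqueue [0]
  #7 pop 2: in=⊤ → ⊤ (was 3); enqueue [1,3]
  #8 pop 0: in=⊤ → ⊤ (no change)
  #9 pop 1: in=⊤ → ⊤ (no change)
  #10 pop 3: in=⊤ → ⊤ (was 1); enqueue [0,1,2]
  #11 pop 0: in=⊤ → ⊤ (no change)
  #12 pop 1: in=⊤ → ⊤ (no change)
  #13 pop 2: in=⊤ → ⊤ (no change)

Fixpoint:
  val[0] = ⊤
  val[1] = ⊤
  val[2] = ⊤
  val[3] = ⊤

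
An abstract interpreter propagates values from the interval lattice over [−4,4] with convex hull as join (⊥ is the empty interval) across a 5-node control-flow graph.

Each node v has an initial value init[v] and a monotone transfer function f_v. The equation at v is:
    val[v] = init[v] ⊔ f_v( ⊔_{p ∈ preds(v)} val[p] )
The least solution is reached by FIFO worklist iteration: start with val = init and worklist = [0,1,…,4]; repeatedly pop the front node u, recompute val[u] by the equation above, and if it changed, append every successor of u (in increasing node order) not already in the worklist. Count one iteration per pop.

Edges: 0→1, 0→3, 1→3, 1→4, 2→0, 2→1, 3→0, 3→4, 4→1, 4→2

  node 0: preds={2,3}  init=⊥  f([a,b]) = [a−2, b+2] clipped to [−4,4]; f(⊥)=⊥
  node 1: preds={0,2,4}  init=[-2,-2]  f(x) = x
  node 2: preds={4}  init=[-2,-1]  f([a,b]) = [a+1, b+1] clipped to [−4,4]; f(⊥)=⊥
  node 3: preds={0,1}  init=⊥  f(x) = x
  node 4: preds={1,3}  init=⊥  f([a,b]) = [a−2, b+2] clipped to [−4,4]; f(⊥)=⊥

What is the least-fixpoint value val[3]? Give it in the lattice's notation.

[-4,4]

Trace (16 dequeues):
  [1] u=0 | in [-2,-1] | out [-4,1] | prev ⊥ | push {}
  [2] u=1 | in [-4,1] | out [-4,1] | prev [-2,-2] | push {}
  [3] u=2 | in ⊥ | out [-2,-1] | ==
  [4] u=3 | in [-4,1] | out [-4,1] | prev ⊥ | push {0}
  [5] u=4 | in [-4,1] | out [-4,3] | prev ⊥ | push {1,2}
  [6] u=0 | in [-4,1] | out [-4,3] | prev [-4,1] | push {3}
  [7] u=1 | in [-4,3] | out [-4,3] | prev [-4,1] | push {4}
  [8] u=2 | in [-4,3] | out [-3,4] | prev [-2,-1] | push {0,1}
  [9] u=3 | in [-4,3] | out [-4,3] | prev [-4,1] | push {}
  [10] u=4 | in [-4,3] | out [-4,4] | prev [-4,3] | push {2}
  [11] u=0 | in [-4,4] | out [-4,4] | prev [-4,3] | push {3}
  [12] u=1 | in [-4,4] | out [-4,4] | prev [-4,3] | push {4}
  [13] u=2 | in [-4,4] | out [-3,4] | ==
  [14] u=3 | in [-4,4] | out [-4,4] | prev [-4,3] | push {0}
  [15] u=4 | in [-4,4] | out [-4,4] | ==
  [16] u=0 | in [-4,4] | out [-4,4] | ==

Converged values:
  [0] [-4,4]
  [1] [-4,4]
  [2] [-3,4]
  [3] [-4,4]
  [4] [-4,4]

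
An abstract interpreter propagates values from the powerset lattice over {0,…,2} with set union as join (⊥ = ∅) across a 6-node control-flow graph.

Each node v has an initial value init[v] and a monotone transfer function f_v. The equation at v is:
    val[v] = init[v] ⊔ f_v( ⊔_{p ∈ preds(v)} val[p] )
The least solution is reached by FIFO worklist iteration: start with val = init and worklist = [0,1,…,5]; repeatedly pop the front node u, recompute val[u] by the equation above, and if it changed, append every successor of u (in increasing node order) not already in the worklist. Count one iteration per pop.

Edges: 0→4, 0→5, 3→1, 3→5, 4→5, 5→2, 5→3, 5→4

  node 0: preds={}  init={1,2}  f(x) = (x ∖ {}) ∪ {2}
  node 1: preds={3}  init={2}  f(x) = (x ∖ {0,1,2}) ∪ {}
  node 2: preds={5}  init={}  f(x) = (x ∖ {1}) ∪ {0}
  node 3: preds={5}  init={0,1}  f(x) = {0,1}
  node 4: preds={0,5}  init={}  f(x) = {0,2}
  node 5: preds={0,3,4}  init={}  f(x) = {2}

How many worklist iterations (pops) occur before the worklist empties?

9

Trace (9 dequeues):
  [1] u=0 | in {} | out {1,2} | ==
  [2] u=1 | in {0,1} | out {2} | ==
  [3] u=2 | in {} | out {0} | prev {} | push {}
  [4] u=3 | in {} | out {0,1} | ==
  [5] u=4 | in {1,2} | out {0,2} | prev {} | push {}
  [6] u=5 | in {0,1,2} | out {2} | prev {} | push {2,3,4}
  [7] u=2 | in {2} | out {0,2} | prev {0} | push {}
  [8] u=3 | in {2} | out {0,1} | ==
  [9] u=4 | in {1,2} | out {0,2} | ==

Converged values:
  [0] {1,2}
  [1] {2}
  [2] {0,2}
  [3] {0,1}
  [4] {0,2}
  [5] {2}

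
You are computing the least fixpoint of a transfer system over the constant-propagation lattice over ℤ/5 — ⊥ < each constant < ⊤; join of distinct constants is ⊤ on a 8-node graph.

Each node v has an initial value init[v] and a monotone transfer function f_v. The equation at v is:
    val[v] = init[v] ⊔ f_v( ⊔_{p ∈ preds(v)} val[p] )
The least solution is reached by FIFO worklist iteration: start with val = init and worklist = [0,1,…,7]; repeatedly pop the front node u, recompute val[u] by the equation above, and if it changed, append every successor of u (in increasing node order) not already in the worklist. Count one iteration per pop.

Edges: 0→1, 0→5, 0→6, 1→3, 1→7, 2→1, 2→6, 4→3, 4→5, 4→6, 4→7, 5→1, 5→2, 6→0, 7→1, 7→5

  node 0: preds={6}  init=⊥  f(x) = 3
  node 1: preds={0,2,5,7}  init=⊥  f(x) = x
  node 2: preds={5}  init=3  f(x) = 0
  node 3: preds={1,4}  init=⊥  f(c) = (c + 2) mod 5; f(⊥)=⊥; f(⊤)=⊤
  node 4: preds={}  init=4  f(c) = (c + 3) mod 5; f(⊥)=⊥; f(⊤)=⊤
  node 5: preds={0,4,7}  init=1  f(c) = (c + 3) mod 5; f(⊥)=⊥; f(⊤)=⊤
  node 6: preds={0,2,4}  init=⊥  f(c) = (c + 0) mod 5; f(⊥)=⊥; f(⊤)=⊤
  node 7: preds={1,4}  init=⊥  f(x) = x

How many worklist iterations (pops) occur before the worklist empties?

12

Iteration log — 12 steps:
  step 1. node 0  ⊔preds=⊥  new=3  old=⊥  +wl: 
  step 2. node 1  ⊔preds=⊤  new=⊤  old=⊥  +wl: 
  step 3. node 2  ⊔preds=1  new=⊤  old=3  +wl: 1
  step 4. node 3  ⊔preds=⊤  new=⊤  old=⊥  +wl: 
  step 5. node 4  ⊔preds=⊥  new=4  stable
  step 6. node 5  ⊔preds=⊤  new=⊤  old=1  +wl: 2
  step 7. node 6  ⊔preds=⊤  new=⊤  old=⊥  +wl: 0
  step 8. node 7  ⊔preds=⊤  new=⊤  old=⊥  +wl: 5
  step 9. node 1  ⊔preds=⊤  new=⊤  stable
  step 10. node 2  ⊔preds=⊤  new=⊤  stable
  step 11. node 0  ⊔preds=⊤  new=3  stable
  step 12. node 5  ⊔preds=⊤  new=⊤  stable

Least fixpoint reached:
  node 0: 3
  node 1: ⊤
  node 2: ⊤
  node 3: ⊤
  node 4: 4
  node 5: ⊤
  node 6: ⊤
  node 7: ⊤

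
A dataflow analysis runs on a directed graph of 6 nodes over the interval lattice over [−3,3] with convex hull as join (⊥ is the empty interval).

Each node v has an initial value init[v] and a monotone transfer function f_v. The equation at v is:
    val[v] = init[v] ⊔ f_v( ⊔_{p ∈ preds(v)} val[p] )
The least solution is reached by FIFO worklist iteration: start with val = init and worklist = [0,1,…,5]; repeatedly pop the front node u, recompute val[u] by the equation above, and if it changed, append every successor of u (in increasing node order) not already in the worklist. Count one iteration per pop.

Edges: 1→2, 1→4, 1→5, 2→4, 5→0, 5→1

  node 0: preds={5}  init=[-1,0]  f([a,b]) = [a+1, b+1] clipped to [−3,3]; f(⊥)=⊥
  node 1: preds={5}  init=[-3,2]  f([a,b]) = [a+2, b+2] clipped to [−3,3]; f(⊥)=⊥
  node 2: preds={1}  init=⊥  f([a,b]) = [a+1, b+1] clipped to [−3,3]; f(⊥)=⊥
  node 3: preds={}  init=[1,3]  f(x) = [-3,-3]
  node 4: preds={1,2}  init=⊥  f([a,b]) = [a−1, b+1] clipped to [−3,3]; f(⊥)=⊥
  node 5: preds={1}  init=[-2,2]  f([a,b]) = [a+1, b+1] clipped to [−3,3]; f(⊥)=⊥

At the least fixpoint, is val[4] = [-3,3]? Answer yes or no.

Iteration log — 8 steps:
  step 1. node 0  ⊔preds=[-2,2]  new=[-1,3]  old=[-1,0]  +wl: 
  step 2. node 1  ⊔preds=[-2,2]  new=[-3,3]  old=[-3,2]  +wl: 
  step 3. node 2  ⊔preds=[-3,3]  new=[-2,3]  old=⊥  +wl: 
  step 4. node 3  ⊔preds=⊥  new=[-3,3]  old=[1,3]  +wl: 
  step 5. node 4  ⊔preds=[-3,3]  new=[-3,3]  old=⊥  +wl: 
  step 6. node 5  ⊔preds=[-3,3]  new=[-2,3]  old=[-2,2]  +wl: 0,1
  step 7. node 0  ⊔preds=[-2,3]  new=[-1,3]  stable
  step 8. node 1  ⊔preds=[-2,3]  new=[-3,3]  stable

Least fixpoint reached:
  node 0: [-1,3]
  node 1: [-3,3]
  node 2: [-2,3]
  node 3: [-3,3]
  node 4: [-3,3]
  node 5: [-2,3]

yes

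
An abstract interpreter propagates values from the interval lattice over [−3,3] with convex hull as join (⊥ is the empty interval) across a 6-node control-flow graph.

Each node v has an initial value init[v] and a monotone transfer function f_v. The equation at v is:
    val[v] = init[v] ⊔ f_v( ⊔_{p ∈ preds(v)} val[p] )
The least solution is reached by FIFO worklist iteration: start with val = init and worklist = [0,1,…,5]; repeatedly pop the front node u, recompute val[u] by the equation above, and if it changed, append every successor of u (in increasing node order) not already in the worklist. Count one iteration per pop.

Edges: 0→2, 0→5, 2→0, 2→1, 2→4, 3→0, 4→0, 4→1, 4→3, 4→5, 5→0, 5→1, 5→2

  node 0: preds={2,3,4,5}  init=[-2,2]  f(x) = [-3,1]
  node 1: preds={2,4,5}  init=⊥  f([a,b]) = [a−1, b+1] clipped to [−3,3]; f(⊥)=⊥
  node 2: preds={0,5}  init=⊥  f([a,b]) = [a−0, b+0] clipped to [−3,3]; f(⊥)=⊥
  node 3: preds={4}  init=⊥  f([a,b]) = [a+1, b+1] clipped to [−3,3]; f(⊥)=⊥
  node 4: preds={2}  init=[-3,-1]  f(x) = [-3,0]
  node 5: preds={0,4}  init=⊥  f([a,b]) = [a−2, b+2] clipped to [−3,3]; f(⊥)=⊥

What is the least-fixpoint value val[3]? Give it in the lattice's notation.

Trace (13 dequeues):
  [1] u=0 | in [-3,-1] | out [-3,2] | prev [-2,2] | push {}
  [2] u=1 | in [-3,-1] | out [-3,0] | prev ⊥ | push {}
  [3] u=2 | in [-3,2] | out [-3,2] | prev ⊥ | push {0,1}
  [4] u=3 | in [-3,-1] | out [-2,0] | prev ⊥ | push {}
  [5] u=4 | in [-3,2] | out [-3,0] | prev [-3,-1] | push {3}
  [6] u=5 | in [-3,2] | out [-3,3] | prev ⊥ | push {2}
  [7] u=0 | in [-3,3] | out [-3,2] | ==
  [8] u=1 | in [-3,3] | out [-3,3] | prev [-3,0] | push {}
  [9] u=3 | in [-3,0] | out [-2,1] | prev [-2,0] | push {0}
  [10] u=2 | in [-3,3] | out [-3,3] | prev [-3,2] | push {1,4}
  [11] u=0 | in [-3,3] | out [-3,2] | ==
  [12] u=1 | in [-3,3] | out [-3,3] | ==
  [13] u=4 | in [-3,3] | out [-3,0] | ==

Converged values:
  [0] [-3,2]
  [1] [-3,3]
  [2] [-3,3]
  [3] [-2,1]
  [4] [-3,0]
  [5] [-3,3]

[-2,1]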